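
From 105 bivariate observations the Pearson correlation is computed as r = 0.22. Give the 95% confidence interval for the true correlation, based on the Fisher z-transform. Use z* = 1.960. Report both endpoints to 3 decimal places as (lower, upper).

z_r = atanh(0.22) = 0.223656;  SE = 1/√(n−3) = 1/√102 = 0.099015
z-limits: 0.223656 ± 1.960·0.099015 = 0.223656 ± 0.194069 = [0.029587, 0.417725]
ρ-limits: (tanh 0.029587, tanh 0.417725) = (0.030, 0.395)

(0.030, 0.395)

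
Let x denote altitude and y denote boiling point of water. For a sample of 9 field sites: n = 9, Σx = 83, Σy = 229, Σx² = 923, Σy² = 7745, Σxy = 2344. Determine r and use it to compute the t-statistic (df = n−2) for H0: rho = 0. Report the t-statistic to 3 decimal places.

1.232

Numerator: nΣxy − (Σx)(Σy) = 9·2344 − (83)(229) = 2089
Denominator: √[(nΣx²−(Σx)²)(nΣy²−(Σy)²)]
  nΣx²−(Σx)² = 9·923 − 6889 = 1418;  nΣy²−(Σy)² = 9·7745 − 52441 = 17264
  √(1418·17264) = √24480352 = 4947.7623
r = 2089 / 4947.7623 = 0.4222
t = r·√(n−2)/√(1−r²) = 0.4222·√7 / √(1−0.178253) = 1.117036 / 0.906503 = 1.232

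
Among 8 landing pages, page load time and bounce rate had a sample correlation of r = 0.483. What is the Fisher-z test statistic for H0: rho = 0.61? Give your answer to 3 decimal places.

-0.407

Fisher z: atanh(0.483) = 0.526890, atanh(0.61) = 0.708921
z = (z_r − z_0)·√(n−3) = (0.526890 − 0.708921)·√5 = -0.182031 · 2.236068 = -0.407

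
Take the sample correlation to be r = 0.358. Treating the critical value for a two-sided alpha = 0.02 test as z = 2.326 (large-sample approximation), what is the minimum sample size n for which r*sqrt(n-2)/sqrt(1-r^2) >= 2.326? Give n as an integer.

39

r√(n−2)/√(1−r²) ≥ 2.326  ⇔  n−2 ≥ (2.326)²·(1−r²)/r²
(1−r²)/r² = (1−0.128164)/0.128164 = 6.8025
n ≥ 2 + 5.410276·6.8025 = 2 + 36.8034 = 38.8034
⌈38.8034⌉ = 39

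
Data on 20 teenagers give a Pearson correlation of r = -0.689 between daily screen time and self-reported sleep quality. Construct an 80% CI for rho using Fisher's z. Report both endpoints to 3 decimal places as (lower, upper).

(-0.820, -0.489)

Fisher z: z_r = atanh(r) = ½·ln((1+(-0.689))/(1−(-0.689))) = -0.846050
SE(z) = 1/√(n−3) = 1/√17 = 0.242536
80% ⇒ z* = 1.282; margin = 1.282·0.242536 = 0.310931
CI on z-scale: (-1.156981, -0.535119)
Back-transform: tanh(-1.156981) = -0.820054, tanh(-0.535119) = -0.489284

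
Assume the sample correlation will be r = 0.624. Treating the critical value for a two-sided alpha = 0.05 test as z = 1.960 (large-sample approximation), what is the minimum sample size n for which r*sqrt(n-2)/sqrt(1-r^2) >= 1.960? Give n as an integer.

r√(n−2)/√(1−r²) ≥ 1.960  ⇔  n−2 ≥ (1.960)²·(1−r²)/r²
(1−r²)/r² = (1−0.389376)/0.389376 = 1.5682
n ≥ 2 + 3.8416·1.5682 = 2 + 6.0244 = 8.0244
⌈8.0244⌉ = 9

9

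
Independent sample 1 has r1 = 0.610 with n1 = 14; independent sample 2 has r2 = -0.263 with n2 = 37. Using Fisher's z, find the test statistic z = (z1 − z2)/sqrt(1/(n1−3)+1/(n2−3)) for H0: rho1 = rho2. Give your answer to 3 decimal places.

z1 = atanh(0.610) = 0.708921,  z2 = atanh(-0.263) = -0.269329
SE = √(1/(n1−3) + 1/(n2−3)) = √(1/11 + 1/34) = √(0.0909091 + 0.0294118) = √0.1203209 = 0.346873
z = (z1 − z2)/SE = (0.708921 − (-0.269329)) / 0.346873 = 0.978250 / 0.346873 = 2.820

2.820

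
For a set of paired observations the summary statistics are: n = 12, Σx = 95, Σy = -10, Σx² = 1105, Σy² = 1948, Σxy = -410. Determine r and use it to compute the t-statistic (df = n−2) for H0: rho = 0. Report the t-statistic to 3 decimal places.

S_xy = nΣxy − ΣxΣy = 12·(-410) − 95·(-10) = -4920 − (-950) = -3970
S_xx = nΣx² − (Σx)² = 12·1105 − 95² = 13260 − 9025 = 4235
S_yy = nΣy² − (Σy)² = 12·1948 − (-10)² = 23376 − 100 = 23276
r = S_xy / √(S_xx·S_yy) = -3970 / √(4235·23276) = -3970 / √98573860 = -3970 / 9928.4369 = -0.3999
t = r·√(n−2)/√(1−r²) = -0.3999·√10 / √(1−0.159920) = -1.264595 / 0.916559 = -1.380

-1.380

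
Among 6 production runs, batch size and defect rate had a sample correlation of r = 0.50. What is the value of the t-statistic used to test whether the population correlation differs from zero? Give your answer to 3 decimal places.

1 − r² = 1 − 0.2500 = 0.7500;  √(1−r²) = 0.866025
√(n−2) = √4 = 2.000000
t = r·√(n−2)/√(1−r²) = 0.50 · 2.000000 / 0.866025 = 1.155

1.155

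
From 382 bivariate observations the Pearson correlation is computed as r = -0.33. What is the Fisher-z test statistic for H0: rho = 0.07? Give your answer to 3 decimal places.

-8.039

Fisher z: atanh(-0.33) = -0.342828, atanh(0.07) = 0.070115
z = (z_r − z_0)·√(n−3) = (-0.342828 − 0.070115)·√379 = -0.412943 · 19.467922 = -8.039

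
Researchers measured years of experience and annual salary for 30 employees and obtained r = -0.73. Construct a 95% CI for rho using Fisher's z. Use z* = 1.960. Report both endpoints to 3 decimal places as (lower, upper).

z_r = atanh(-0.73) = -0.928727;  SE = 1/√(n−3) = 1/√27 = 0.192450
z-limits: -0.928727 ± 1.960·0.192450 = -0.928727 ± 0.377202 = [-1.305929, -0.551525]
ρ-limits: (tanh -1.305929, tanh -0.551525) = (-0.863, -0.502)

(-0.863, -0.502)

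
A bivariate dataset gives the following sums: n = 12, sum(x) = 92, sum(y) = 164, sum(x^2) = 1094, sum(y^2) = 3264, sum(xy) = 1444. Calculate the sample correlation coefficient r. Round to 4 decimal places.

0.2961

Numerator: nΣxy − (Σx)(Σy) = 12·1444 − (92)(164) = 2240
Denominator: √[(nΣx²−(Σx)²)(nΣy²−(Σy)²)]
  nΣx²−(Σx)² = 12·1094 − 8464 = 4664;  nΣy²−(Σy)² = 12·3264 − 26896 = 12272
  √(4664·12272) = √57236608 = 7565.4880
r = 2240 / 7565.4880 = 0.2961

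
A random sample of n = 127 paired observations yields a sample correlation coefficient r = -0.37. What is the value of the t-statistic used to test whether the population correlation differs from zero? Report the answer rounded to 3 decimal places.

t = r·√(n−2) / √(1−r²) with r = -0.37, n = 127
  = -0.37·√125 / √(1 − 0.1369)
  = -0.37·11.180340 / 0.929032
  = -4.136726 / 0.929032 = -4.453

-4.453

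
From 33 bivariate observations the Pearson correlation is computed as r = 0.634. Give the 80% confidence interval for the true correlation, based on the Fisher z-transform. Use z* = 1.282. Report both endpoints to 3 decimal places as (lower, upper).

Fisher z: z_r = atanh(r) = ½·ln((1+0.634)/(1−0.634)) = 0.748076
SE(z) = 1/√(n−3) = 1/√30 = 0.182574
80% ⇒ z* = 1.282; margin = 1.282·0.182574 = 0.234060
CI on z-scale: (0.514016, 0.982136)
Back-transform: tanh(0.514016) = 0.473068, tanh(0.982136) = 0.753989

(0.473, 0.754)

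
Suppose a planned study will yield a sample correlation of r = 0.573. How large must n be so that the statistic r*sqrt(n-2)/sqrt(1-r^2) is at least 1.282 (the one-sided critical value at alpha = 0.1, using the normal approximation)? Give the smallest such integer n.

r√(n−2)/√(1−r²) ≥ 1.282  ⇔  n−2 ≥ (1.282)²·(1−r²)/r²
(1−r²)/r² = (1−0.328329)/0.328329 = 2.0457
n ≥ 2 + 1.643524·2.0457 = 2 + 3.3622 = 5.3622
⌈5.3622⌉ = 6

6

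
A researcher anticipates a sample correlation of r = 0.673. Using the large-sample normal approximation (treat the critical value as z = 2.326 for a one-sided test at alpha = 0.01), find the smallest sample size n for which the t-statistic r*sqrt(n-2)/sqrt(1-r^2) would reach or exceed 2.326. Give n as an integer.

r√(n−2)/√(1−r²) ≥ 2.326  ⇔  n−2 ≥ (2.326)²·(1−r²)/r²
(1−r²)/r² = (1−0.452929)/0.452929 = 1.2079
n ≥ 2 + 5.410276·1.2079 = 2 + 6.5351 = 8.5351
⌈8.5351⌉ = 9

9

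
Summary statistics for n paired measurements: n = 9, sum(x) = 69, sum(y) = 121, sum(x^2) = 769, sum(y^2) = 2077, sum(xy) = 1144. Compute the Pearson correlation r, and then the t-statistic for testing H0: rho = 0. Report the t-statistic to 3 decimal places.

S_xy = nΣxy − ΣxΣy = 9·1144 − 69·121 = 10296 − 8349 = 1947
S_xx = nΣx² − (Σx)² = 9·769 − 69² = 6921 − 4761 = 2160
S_yy = nΣy² − (Σy)² = 9·2077 − 121² = 18693 − 14641 = 4052
r = S_xy / √(S_xx·S_yy) = 1947 / √(2160·4052) = 1947 / √8752320 = 1947 / 2958.4320 = 0.6581
t = r·√(n−2)/√(1−r²) = 0.6581·√7 / √(1−0.433096) = 1.741169 / 0.752930 = 2.313

2.313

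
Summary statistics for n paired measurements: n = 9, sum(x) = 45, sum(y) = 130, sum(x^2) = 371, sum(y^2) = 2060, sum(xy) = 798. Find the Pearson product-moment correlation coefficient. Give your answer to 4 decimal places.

0.9074

S_xy = nΣxy − ΣxΣy = 9·798 − 45·130 = 7182 − 5850 = 1332
S_xx = nΣx² − (Σx)² = 9·371 − 45² = 3339 − 2025 = 1314
S_yy = nΣy² − (Σy)² = 9·2060 − 130² = 18540 − 16900 = 1640
r = S_xy / √(S_xx·S_yy) = 1332 / √(1314·1640) = 1332 / √2154960 = 1332 / 1467.9782 = 0.9074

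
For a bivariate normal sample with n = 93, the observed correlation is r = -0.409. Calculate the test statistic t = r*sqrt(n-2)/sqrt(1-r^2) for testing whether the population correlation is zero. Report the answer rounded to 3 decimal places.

t = r·√(n−2) / √(1−r²) with r = -0.409, n = 93
  = -0.409·√91 / √(1 − 0.167281)
  = -0.409·9.539392 / 0.912534
  = -3.901611 / 0.912534 = -4.276

-4.276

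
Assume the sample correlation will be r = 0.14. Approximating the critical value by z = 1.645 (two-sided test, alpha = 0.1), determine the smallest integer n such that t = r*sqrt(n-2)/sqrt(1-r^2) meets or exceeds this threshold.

138

r√(n−2)/√(1−r²) ≥ 1.645  ⇔  n−2 ≥ (1.645)²·(1−r²)/r²
(1−r²)/r² = (1−0.0196)/0.0196 = 50.0204
n ≥ 2 + 2.706025·50.0204 = 2 + 135.3565 = 137.3565
⌈137.3565⌉ = 138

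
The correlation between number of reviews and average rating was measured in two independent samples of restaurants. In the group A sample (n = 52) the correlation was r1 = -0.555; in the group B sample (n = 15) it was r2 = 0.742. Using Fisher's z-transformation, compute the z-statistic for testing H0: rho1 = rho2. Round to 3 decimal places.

Fisher z-transforms: z1 = atanh(-0.555) = -0.625578, z2 = atanh(0.742) = 0.954915; difference d = -1.580493
Var(d) = 1/49 + 1/12 = 0.0204082 + 0.0833333 = 0.1037415
z = d/√Var(d) = -1.580493 / √0.1037415 = -1.580493 / 0.322089 = -4.907

-4.907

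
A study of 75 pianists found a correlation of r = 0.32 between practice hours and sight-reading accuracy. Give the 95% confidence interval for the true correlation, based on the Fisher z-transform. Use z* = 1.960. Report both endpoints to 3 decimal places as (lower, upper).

Fisher z: z_r = atanh(r) = ½·ln((1+0.32)/(1−0.32)) = 0.331647
SE(z) = 1/√(n−3) = 1/√72 = 0.117851
95% ⇒ z* = 1.960; margin = 1.960·0.117851 = 0.230988
CI on z-scale: (0.100659, 0.562635)
Back-transform: tanh(0.100659) = 0.100320, tanh(0.562635) = 0.509930

(0.100, 0.510)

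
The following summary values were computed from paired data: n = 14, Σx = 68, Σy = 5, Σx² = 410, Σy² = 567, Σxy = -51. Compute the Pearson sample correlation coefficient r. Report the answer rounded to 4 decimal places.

Numerator: nΣxy − (Σx)(Σy) = 14·(-51) − (68)(5) = -1054
Denominator: √[(nΣx²−(Σx)²)(nΣy²−(Σy)²)]
  nΣx²−(Σx)² = 14·410 − 4624 = 1116;  nΣy²−(Σy)² = 14·567 − 25 = 7913
  √(1116·7913) = √8830908 = 2971.6844
r = -1054 / 2971.6844 = -0.3547

-0.3547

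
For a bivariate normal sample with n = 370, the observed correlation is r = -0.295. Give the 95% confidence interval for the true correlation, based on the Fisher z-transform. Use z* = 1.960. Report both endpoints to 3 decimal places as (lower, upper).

(-0.385, -0.199)

Fisher z: z_r = atanh(r) = ½·ln((1+(-0.295))/(1−(-0.295))) = -0.304034
SE(z) = 1/√(n−3) = 1/√367 = 0.052200
95% ⇒ z* = 1.960; margin = 1.960·0.052200 = 0.102312
CI on z-scale: (-0.406346, -0.201722)
Back-transform: tanh(-0.406346) = -0.385366, tanh(-0.201722) = -0.199030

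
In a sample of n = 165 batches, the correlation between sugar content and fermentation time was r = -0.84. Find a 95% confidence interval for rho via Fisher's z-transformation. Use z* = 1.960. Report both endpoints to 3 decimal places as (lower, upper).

Fisher z: z_r = atanh(r) = ½·ln((1+(-0.84))/(1−(-0.84))) = -1.221174
SE(z) = 1/√(n−3) = 1/√162 = 0.078567
95% ⇒ z* = 1.960; margin = 1.960·0.078567 = 0.153991
CI on z-scale: (-1.375165, -1.067183)
Back-transform: tanh(-1.375165) = -0.879864, tanh(-1.067183) = -0.788398

(-0.880, -0.788)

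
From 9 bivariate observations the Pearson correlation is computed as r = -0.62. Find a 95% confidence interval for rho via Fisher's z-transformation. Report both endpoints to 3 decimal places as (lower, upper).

(-0.910, 0.075)

z_r = atanh(-0.62) = -0.725005;  SE = 1/√(n−3) = 1/√6 = 0.408248
z-limits: -0.725005 ± 1.960·0.408248 = -0.725005 ± 0.800166 = [-1.525171, 0.075161]
ρ-limits: (tanh -1.525171, tanh 0.075161) = (-0.910, 0.075)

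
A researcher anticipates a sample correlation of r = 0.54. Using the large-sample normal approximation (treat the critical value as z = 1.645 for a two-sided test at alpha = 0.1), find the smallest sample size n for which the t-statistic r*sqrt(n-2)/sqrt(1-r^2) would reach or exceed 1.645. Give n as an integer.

r√(n−2)/√(1−r²) ≥ 1.645  ⇔  n−2 ≥ (1.645)²·(1−r²)/r²
(1−r²)/r² = (1−0.2916)/0.2916 = 2.4294
n ≥ 2 + 2.706025·2.4294 = 2 + 6.5740 = 8.5740
⌈8.5740⌉ = 9

9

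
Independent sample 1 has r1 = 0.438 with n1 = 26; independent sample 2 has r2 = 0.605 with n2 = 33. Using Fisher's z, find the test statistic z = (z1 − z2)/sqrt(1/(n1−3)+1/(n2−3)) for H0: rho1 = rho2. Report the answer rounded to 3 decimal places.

-0.834

z1 = atanh(0.438) = 0.469753,  z2 = atanh(0.605) = 0.700997
SE = √(1/(n1−3) + 1/(n2−3)) = √(1/23 + 1/30) = √(0.0434783 + 0.0333333) = √0.0768116 = 0.277149
z = (z1 − z2)/SE = (0.469753 − 0.700997) / 0.277149 = -0.231244 / 0.277149 = -0.834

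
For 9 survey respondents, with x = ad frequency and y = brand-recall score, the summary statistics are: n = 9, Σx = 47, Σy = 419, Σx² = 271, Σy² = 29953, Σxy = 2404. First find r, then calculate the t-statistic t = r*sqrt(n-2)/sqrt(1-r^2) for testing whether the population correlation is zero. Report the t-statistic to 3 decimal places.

1.217

Numerator: nΣxy − (Σx)(Σy) = 9·2404 − (47)(419) = 1943
Denominator: √[(nΣx²−(Σx)²)(nΣy²−(Σy)²)]
  nΣx²−(Σx)² = 9·271 − 2209 = 230;  nΣy²−(Σy)² = 9·29953 − 175561 = 94016
  √(230·94016) = √21623680 = 4650.1269
r = 1943 / 4650.1269 = 0.4178
t = r·√(n−2)/√(1−r²) = 0.4178·√7 / √(1−0.174557) = 1.105395 / 0.908539 = 1.217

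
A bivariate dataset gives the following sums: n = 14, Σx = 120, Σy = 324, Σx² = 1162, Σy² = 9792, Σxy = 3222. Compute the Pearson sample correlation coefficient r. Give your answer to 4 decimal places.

Numerator: nΣxy − (Σx)(Σy) = 14·3222 − (120)(324) = 6228
Denominator: √[(nΣx²−(Σx)²)(nΣy²−(Σy)²)]
  nΣx²−(Σx)² = 14·1162 − 14400 = 1868;  nΣy²−(Σy)² = 14·9792 − 104976 = 32112
  √(1868·32112) = √59985216 = 7745.0123
r = 6228 / 7745.0123 = 0.8041

0.8041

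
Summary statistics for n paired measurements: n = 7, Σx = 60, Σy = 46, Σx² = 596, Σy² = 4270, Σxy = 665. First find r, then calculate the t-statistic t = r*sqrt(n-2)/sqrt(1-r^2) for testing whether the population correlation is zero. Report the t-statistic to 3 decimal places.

1.208

S_xy = nΣxy − ΣxΣy = 7·665 − 60·46 = 4655 − 2760 = 1895
S_xx = nΣx² − (Σx)² = 7·596 − 60² = 4172 − 3600 = 572
S_yy = nΣy² − (Σy)² = 7·4270 − 46² = 29890 − 2116 = 27774
r = S_xy / √(S_xx·S_yy) = 1895 / √(572·27774) = 1895 / √15886728 = 1895 / 3985.8159 = 0.4754
t = r·√(n−2)/√(1−r²) = 0.4754·√5 / √(1−0.226005) = 1.063027 / 0.879770 = 1.208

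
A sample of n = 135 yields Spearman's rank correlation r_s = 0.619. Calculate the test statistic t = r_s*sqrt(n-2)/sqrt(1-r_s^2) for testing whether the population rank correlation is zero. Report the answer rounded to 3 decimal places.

t = r_s·√(n−2) / √(1−r_s²) with r_s = 0.619, n = 135
  = 0.619·√133 / √(1 − 0.383161)
  = 0.619·11.532563 / 0.785391
  = 7.138656 / 0.785391 = 9.089

9.089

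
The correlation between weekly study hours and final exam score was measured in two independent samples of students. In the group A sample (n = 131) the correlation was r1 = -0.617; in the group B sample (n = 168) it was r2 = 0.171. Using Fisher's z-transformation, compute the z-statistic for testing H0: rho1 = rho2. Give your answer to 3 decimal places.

-7.580

z1 = atanh(-0.617) = -0.720146,  z2 = atanh(0.171) = 0.172697
SE = √(1/(n1−3) + 1/(n2−3)) = √(1/128 + 1/165) = √(0.0078125 + 0.0060606) = √0.0138731 = 0.117784
z = (z1 − z2)/SE = (-0.720146 − 0.172697) / 0.117784 = -0.892843 / 0.117784 = -7.580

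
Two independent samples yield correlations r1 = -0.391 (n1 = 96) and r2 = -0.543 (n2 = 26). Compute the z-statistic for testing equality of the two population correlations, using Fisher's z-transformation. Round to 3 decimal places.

0.839

Fisher z-transforms: z1 = atanh(-0.391) = -0.412980, z2 = atanh(-0.543) = -0.608400; difference d = 0.195420
Var(d) = 1/93 + 1/23 = 0.0107527 + 0.0434783 = 0.0542310
z = d/√Var(d) = 0.195420 / √0.0542310 = 0.195420 / 0.232876 = 0.839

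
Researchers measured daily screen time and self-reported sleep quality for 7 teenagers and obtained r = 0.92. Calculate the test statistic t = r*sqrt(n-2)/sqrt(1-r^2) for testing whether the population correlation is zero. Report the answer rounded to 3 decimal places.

5.249

1 − r² = 1 − 0.8464 = 0.1536;  √(1−r²) = 0.391918
√(n−2) = √5 = 2.236068
t = r·√(n−2)/√(1−r²) = 0.92 · 2.236068 / 0.391918 = 5.249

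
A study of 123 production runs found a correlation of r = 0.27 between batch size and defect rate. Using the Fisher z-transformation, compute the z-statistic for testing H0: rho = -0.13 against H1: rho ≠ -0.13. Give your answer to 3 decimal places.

z_r = atanh(0.27) = 0.276864,  z_0 = atanh(-0.13) = -0.130740
SE = 1/√(n−3) = 1/√120 = 0.091287
z = (z_r − z_0)/SE = (0.276864 − (-0.130740)) / 0.091287 = 0.407604 / 0.091287 = 4.465

4.465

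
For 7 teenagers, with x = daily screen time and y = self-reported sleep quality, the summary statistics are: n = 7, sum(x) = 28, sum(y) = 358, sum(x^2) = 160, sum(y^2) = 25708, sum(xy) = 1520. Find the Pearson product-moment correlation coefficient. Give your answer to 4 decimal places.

S_xy = nΣxy − ΣxΣy = 7·1520 − 28·358 = 10640 − 10024 = 616
S_xx = nΣx² − (Σx)² = 7·160 − 28² = 1120 − 784 = 336
S_yy = nΣy² − (Σy)² = 7·25708 − 358² = 179956 − 128164 = 51792
r = S_xy / √(S_xx·S_yy) = 616 / √(336·51792) = 616 / √17402112 = 616 / 4171.5839 = 0.1477

0.1477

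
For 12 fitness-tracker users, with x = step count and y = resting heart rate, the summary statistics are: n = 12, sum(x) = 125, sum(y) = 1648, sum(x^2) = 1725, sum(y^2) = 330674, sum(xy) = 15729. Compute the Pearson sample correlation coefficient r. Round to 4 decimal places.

S_xy = nΣxy − ΣxΣy = 12·15729 − 125·1648 = 188748 − 206000 = -17252
S_xx = nΣx² − (Σx)² = 12·1725 − 125² = 20700 − 15625 = 5075
S_yy = nΣy² − (Σy)² = 12·330674 − 1648² = 3968088 − 2715904 = 1252184
r = S_xy / √(S_xx·S_yy) = -17252 / √(5075·1252184) = -17252 / √6354833800 = -17252 / 79717.2114 = -0.2164

-0.2164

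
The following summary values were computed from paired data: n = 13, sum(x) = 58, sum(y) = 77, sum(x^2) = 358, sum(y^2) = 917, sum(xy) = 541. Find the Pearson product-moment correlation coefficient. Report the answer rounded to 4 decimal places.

Numerator: nΣxy − (Σx)(Σy) = 13·541 − (58)(77) = 2567
Denominator: √[(nΣx²−(Σx)²)(nΣy²−(Σy)²)]
  nΣx²−(Σx)² = 13·358 − 3364 = 1290;  nΣy²−(Σy)² = 13·917 − 5929 = 5992
  √(1290·5992) = √7729680 = 2780.2302
r = 2567 / 2780.2302 = 0.9233

0.9233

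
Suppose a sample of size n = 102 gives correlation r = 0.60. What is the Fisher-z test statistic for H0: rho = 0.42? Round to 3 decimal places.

z_r = atanh(0.60) = 0.693147,  z_0 = atanh(0.42) = 0.447692
SE = 1/√(n−3) = 1/√99 = 0.100504
z = (z_r − z_0)/SE = (0.693147 − 0.447692) / 0.100504 = 0.245455 / 0.100504 = 2.442

2.442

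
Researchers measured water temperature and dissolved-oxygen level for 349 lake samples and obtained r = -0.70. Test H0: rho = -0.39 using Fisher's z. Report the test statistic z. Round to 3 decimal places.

z_r = atanh(-0.70) = -0.867301,  z_0 = atanh(-0.39) = -0.411800
SE = 1/√(n−3) = 1/√346 = 0.053760
z = (z_r − z_0)/SE = (-0.867301 − (-0.411800)) / 0.053760 = -0.455501 / 0.053760 = -8.473

-8.473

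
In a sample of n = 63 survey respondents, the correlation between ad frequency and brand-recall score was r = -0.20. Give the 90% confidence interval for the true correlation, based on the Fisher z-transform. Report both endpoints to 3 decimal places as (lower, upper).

Fisher z: z_r = atanh(r) = ½·ln((1+(-0.20))/(1−(-0.20))) = -0.202733
SE(z) = 1/√(n−3) = 1/√60 = 0.129099
90% ⇒ z* = 1.645; margin = 1.645·0.129099 = 0.212368
CI on z-scale: (-0.415101, 0.009635)
Back-transform: tanh(-0.415101) = -0.392795, tanh(0.009635) = 0.009635

(-0.393, 0.010)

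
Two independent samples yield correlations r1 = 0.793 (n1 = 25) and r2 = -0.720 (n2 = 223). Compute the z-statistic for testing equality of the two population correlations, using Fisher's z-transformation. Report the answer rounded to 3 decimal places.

Fisher z-transforms: z1 = atanh(0.793) = 1.079463, z2 = atanh(-0.720) = -0.907645; difference d = 1.987108
Var(d) = 1/22 + 1/220 = 0.0454545 + 0.0045455 = 0.0500000
z = d/√Var(d) = 1.987108 / √0.0500000 = 1.987108 / 0.223607 = 8.887

8.887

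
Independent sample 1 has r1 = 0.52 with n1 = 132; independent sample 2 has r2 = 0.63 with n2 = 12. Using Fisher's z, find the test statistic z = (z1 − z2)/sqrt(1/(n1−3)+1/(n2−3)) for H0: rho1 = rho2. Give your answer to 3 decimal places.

-0.479

Fisher z-transforms: z1 = atanh(0.52) = 0.576340, z2 = atanh(0.63) = 0.741416; difference d = -0.165076
Var(d) = 1/129 + 1/9 = 0.0077519 + 0.1111111 = 0.1188630
z = d/√Var(d) = -0.165076 / √0.1188630 = -0.165076 / 0.344765 = -0.479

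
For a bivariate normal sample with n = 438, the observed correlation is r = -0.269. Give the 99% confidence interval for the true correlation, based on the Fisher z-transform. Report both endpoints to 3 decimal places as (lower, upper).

z_r = atanh(-0.269) = -0.275786;  SE = 1/√(n−3) = 1/√435 = 0.047946
z-limits: -0.275786 ± 2.576·0.047946 = -0.275786 ± 0.123509 = [-0.399295, -0.152277]
ρ-limits: (tanh -0.399295, tanh -0.152277) = (-0.379, -0.151)

(-0.379, -0.151)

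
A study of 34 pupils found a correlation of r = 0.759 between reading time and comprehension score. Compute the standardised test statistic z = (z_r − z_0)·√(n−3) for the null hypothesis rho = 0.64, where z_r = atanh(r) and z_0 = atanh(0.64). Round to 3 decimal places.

1.312

Fisher z: atanh(0.759) = 0.993852, atanh(0.64) = 0.758174
z = (z_r − z_0)·√(n−3) = (0.993852 − 0.758174)·√31 = 0.235678 · 5.567764 = 1.312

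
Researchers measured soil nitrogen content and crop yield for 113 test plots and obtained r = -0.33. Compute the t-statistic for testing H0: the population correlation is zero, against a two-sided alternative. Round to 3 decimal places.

t = r·√(n−2) / √(1−r²) with r = -0.33, n = 113
  = -0.33·√111 / √(1 − 0.1089)
  = -0.33·10.535654 / 0.943981
  = -3.476766 / 0.943981 = -3.683

-3.683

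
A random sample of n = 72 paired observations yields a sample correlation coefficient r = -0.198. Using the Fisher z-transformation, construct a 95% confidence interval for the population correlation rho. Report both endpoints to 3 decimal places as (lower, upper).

z_r = atanh(-0.198) = -0.200650;  SE = 1/√(n−3) = 1/√69 = 0.120386
z-limits: -0.200650 ± 1.960·0.120386 = -0.200650 ± 0.235957 = [-0.436607, 0.035307]
ρ-limits: (tanh -0.436607, tanh 0.035307) = (-0.411, 0.035)

(-0.411, 0.035)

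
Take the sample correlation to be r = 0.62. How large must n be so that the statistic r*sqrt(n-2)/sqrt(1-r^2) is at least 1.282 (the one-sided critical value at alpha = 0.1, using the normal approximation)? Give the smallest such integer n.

5

Need r·√(n−2)/√(1−r²) ≥ 1.282
√(n−2) ≥ 1.282·√(1−0.3844) / 0.62 = 1.282·0.784602 / 0.62 = 1.6224
n−2 ≥ 2.6322  ⇒  n ≥ 4.6322
Smallest integer n = 5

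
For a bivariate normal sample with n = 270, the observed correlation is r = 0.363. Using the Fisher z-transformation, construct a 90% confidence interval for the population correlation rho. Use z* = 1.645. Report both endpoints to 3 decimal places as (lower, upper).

Fisher z: z_r = atanh(r) = ½·ln((1+0.363)/(1−0.363)) = 0.380337
SE(z) = 1/√(n−3) = 1/√267 = 0.061199
90% ⇒ z* = 1.645; margin = 1.645·0.061199 = 0.100672
CI on z-scale: (0.279665, 0.481009)
Back-transform: tanh(0.279665) = 0.272595, tanh(0.481009) = 0.447051

(0.273, 0.447)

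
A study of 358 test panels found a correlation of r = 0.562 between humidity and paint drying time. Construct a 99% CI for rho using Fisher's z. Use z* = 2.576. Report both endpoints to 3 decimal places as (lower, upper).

Fisher z: z_r = atanh(r) = ½·ln((1+0.562)/(1−0.562)) = 0.635752
SE(z) = 1/√(n−3) = 1/√355 = 0.053074
99% ⇒ z* = 2.576; margin = 2.576·0.053074 = 0.136719
CI on z-scale: (0.499033, 0.772471)
Back-transform: tanh(0.499033) = 0.461356, tanh(0.772471) = 0.648364

(0.461, 0.648)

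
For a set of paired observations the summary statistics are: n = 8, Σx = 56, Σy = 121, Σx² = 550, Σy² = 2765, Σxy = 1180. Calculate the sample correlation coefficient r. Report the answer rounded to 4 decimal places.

Numerator: nΣxy − (Σx)(Σy) = 8·1180 − (56)(121) = 2664
Denominator: √[(nΣx²−(Σx)²)(nΣy²−(Σy)²)]
  nΣx²−(Σx)² = 8·550 − 3136 = 1264;  nΣy²−(Σy)² = 8·2765 − 14641 = 7479
  √(1264·7479) = √9453456 = 3074.6473
r = 2664 / 3074.6473 = 0.8664

0.8664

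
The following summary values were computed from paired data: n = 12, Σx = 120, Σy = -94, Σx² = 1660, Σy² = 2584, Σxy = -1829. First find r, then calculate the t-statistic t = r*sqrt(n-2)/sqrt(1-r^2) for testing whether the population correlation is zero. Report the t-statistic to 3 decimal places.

Numerator: nΣxy − (Σx)(Σy) = 12·(-1829) − (120)(-94) = -10668
Denominator: √[(nΣx²−(Σx)²)(nΣy²−(Σy)²)]
  nΣx²−(Σx)² = 12·1660 − 14400 = 5520;  nΣy²−(Σy)² = 12·2584 − 8836 = 22172
  √(5520·22172) = √122389440 = 11062.9761
r = -10668 / 11062.9761 = -0.9643
t = r·√(n−2)/√(1−r²) = -0.9643·√10 / √(1−0.929874) = -3.049384 / 0.264813 = -11.515

-11.515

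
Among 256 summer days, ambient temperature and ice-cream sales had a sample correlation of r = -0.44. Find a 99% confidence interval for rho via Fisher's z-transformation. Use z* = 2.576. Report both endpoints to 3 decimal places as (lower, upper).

z_r = atanh(-0.44) = -0.472231;  SE = 1/√(n−3) = 1/√253 = 0.062869
z-limits: -0.472231 ± 2.576·0.062869 = -0.472231 ± 0.161951 = [-0.634182, -0.310280]
ρ-limits: (tanh -0.634182, tanh -0.310280) = (-0.561, -0.301)

(-0.561, -0.301)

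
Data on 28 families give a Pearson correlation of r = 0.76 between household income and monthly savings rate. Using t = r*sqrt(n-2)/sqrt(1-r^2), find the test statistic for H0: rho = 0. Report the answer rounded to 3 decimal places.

1 − r² = 1 − 0.5776 = 0.4224;  √(1−r²) = 0.649923
√(n−2) = √26 = 5.099020
t = r·√(n−2)/√(1−r²) = 0.76 · 5.099020 / 0.649923 = 5.963

5.963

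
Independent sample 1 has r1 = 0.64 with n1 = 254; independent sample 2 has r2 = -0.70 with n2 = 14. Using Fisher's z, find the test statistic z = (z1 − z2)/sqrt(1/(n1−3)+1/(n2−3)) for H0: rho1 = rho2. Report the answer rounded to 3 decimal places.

Fisher z-transforms: z1 = atanh(0.64) = 0.758174, z2 = atanh(-0.70) = -0.867301; difference d = 1.625475
Var(d) = 1/251 + 1/11 = 0.0039841 + 0.0909091 = 0.0948932
z = d/√Var(d) = 1.625475 / √0.0948932 = 1.625475 / 0.308047 = 5.277

5.277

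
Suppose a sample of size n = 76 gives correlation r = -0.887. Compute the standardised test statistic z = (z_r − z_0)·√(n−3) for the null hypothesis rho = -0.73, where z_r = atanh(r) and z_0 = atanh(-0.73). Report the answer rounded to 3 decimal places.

-4.092

z_r = atanh(-0.887) = -1.407678,  z_0 = atanh(-0.73) = -0.928727
SE = 1/√(n−3) = 1/√73 = 0.117041
z = (z_r − z_0)/SE = (-1.407678 − (-0.928727)) / 0.117041 = -0.478951 / 0.117041 = -4.092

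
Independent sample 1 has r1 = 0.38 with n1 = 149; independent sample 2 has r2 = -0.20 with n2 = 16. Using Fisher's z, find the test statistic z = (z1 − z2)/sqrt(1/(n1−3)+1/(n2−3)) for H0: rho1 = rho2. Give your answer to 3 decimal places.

2.083

z1 = atanh(0.38) = 0.400060,  z2 = atanh(-0.20) = -0.202733
SE = √(1/(n1−3) + 1/(n2−3)) = √(1/146 + 1/13) = √(0.0068493 + 0.0769231) = √0.0837724 = 0.289435
z = (z1 − z2)/SE = (0.400060 − (-0.202733)) / 0.289435 = 0.602793 / 0.289435 = 2.083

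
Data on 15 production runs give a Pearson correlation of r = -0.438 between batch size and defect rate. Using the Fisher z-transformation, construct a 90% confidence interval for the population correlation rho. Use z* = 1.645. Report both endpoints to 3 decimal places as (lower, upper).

(-0.737, 0.005)

Fisher z: z_r = atanh(r) = ½·ln((1+(-0.438))/(1−(-0.438))) = -0.469753
SE(z) = 1/√(n−3) = 1/√12 = 0.288675
90% ⇒ z* = 1.645; margin = 1.645·0.288675 = 0.474870
CI on z-scale: (-0.944623, 0.005117)
Back-transform: tanh(-0.944623) = -0.737339, tanh(0.005117) = 0.005117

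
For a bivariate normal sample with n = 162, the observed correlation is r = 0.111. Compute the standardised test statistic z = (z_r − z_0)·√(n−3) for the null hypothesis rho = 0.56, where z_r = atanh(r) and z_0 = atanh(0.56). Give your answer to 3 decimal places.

Fisher z: atanh(0.111) = 0.111459, atanh(0.56) = 0.632833
z = (z_r − z_0)·√(n−3) = (0.111459 − 0.632833)·√159 = -0.521374 · 12.609520 = -6.574

-6.574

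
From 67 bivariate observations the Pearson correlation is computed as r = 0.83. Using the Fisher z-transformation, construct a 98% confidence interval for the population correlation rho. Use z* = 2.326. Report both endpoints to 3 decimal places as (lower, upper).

Fisher z: z_r = atanh(r) = ½·ln((1+0.83)/(1−0.83)) = 1.188136
SE(z) = 1/√(n−3) = 1/√64 = 0.125000
98% ⇒ z* = 2.326; margin = 2.326·0.125000 = 0.290750
CI on z-scale: (0.897386, 1.478886)
Back-transform: tanh(0.897386) = 0.715023, tanh(1.478886) = 0.901259

(0.715, 0.901)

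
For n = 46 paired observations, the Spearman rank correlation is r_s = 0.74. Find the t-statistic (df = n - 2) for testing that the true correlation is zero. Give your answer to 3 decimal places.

7.298

t = r_s·√(n−2) / √(1−r_s²) with r_s = 0.74, n = 46
  = 0.74·√44 / √(1 − 0.5476)
  = 0.74·6.633250 / 0.672607
  = 4.908605 / 0.672607 = 7.298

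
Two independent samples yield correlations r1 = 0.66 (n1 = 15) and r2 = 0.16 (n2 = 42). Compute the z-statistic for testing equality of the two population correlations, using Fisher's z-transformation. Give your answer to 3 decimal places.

z1 = atanh(0.66) = 0.792814,  z2 = atanh(0.16) = 0.161387
SE = √(1/(n1−3) + 1/(n2−3)) = √(1/12 + 1/39) = √(0.0833333 + 0.0256410) = √0.1089743 = 0.330113
z = (z1 − z2)/SE = (0.792814 − 0.161387) / 0.330113 = 0.631427 / 0.330113 = 1.913

1.913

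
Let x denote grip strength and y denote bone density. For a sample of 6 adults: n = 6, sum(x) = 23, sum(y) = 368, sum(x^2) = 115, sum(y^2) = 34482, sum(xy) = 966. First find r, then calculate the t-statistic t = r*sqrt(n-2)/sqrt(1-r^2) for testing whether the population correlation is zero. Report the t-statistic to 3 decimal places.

-2.547

Numerator: nΣxy − (Σx)(Σy) = 6·966 − (23)(368) = -2668
Denominator: √[(nΣx²−(Σx)²)(nΣy²−(Σy)²)]
  nΣx²−(Σx)² = 6·115 − 529 = 161;  nΣy²−(Σy)² = 6·34482 − 135424 = 71468
  √(161·71468) = √11506348 = 3392.1008
r = -2668 / 3392.1008 = -0.7865
t = r·√(n−2)/√(1−r²) = -0.7865·√4 / √(1−0.618582) = -1.573000 / 0.617590 = -2.547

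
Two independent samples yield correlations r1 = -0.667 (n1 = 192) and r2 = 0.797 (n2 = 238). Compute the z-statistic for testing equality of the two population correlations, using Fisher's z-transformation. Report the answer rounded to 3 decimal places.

-19.402

Fisher z-transforms: z1 = atanh(-0.667) = -0.805319, z2 = atanh(0.797) = 1.090334; difference d = -1.895653
Var(d) = 1/189 + 1/235 = 0.0052910 + 0.0042553 = 0.0095463
z = d/√Var(d) = -1.895653 / √0.0095463 = -1.895653 / 0.097705 = -19.402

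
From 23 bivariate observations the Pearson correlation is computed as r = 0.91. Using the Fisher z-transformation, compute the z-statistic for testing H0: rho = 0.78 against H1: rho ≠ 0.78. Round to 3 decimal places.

2.156

z_r = atanh(0.91) = 1.527524,  z_0 = atanh(0.78) = 1.045371
SE = 1/√(n−3) = 1/√20 = 0.223607
z = (z_r − z_0)/SE = (1.527524 − 1.045371) / 0.223607 = 0.482153 / 0.223607 = 2.156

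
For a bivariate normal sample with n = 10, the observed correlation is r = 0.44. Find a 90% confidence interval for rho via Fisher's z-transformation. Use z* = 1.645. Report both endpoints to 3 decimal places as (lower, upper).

Fisher z: z_r = atanh(r) = ½·ln((1+0.44)/(1−0.44)) = 0.472231
SE(z) = 1/√(n−3) = 1/√7 = 0.377964
90% ⇒ z* = 1.645; margin = 1.645·0.377964 = 0.621751
CI on z-scale: (-0.149520, 1.093982)
Back-transform: tanh(-0.149520) = -0.148416, tanh(1.093982) = 0.798327

(-0.148, 0.798)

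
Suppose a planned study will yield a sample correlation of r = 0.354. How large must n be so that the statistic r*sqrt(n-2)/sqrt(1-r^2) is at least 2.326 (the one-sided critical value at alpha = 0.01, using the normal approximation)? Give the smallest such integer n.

40

Need r·√(n−2)/√(1−r²) ≥ 2.326
√(n−2) ≥ 2.326·√(1−0.125316) / 0.354 = 2.326·0.935245 / 0.354 = 6.1451
n−2 ≥ 37.7623  ⇒  n ≥ 39.7623
Smallest integer n = 40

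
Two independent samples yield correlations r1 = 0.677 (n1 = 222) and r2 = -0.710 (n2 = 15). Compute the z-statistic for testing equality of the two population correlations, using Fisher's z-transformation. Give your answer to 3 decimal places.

5.770

z1 = atanh(0.677) = 0.823555,  z2 = atanh(-0.710) = -0.887184
SE = √(1/(n1−3) + 1/(n2−3)) = √(1/219 + 1/12) = √(0.0045662 + 0.0833333) = √0.0878995 = 0.296478
z = (z1 − z2)/SE = (0.823555 − (-0.887184)) / 0.296478 = 1.710739 / 0.296478 = 5.770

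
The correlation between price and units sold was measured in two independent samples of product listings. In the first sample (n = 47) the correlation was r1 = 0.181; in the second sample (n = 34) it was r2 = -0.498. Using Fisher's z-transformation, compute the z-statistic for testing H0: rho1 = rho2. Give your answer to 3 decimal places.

z1 = atanh(0.181) = 0.183016,  z2 = atanh(-0.498) = -0.546643
SE = √(1/(n1−3) + 1/(n2−3)) = √(1/44 + 1/31) = √(0.0227273 + 0.0322581) = √0.0549854 = 0.234490
z = (z1 − z2)/SE = (0.183016 − (-0.546643)) / 0.234490 = 0.729659 / 0.234490 = 3.112

3.112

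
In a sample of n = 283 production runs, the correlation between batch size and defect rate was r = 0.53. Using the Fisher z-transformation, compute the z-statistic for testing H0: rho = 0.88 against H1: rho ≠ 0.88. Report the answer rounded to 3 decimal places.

z_r = atanh(0.53) = 0.590145,  z_0 = atanh(0.88) = 1.375768
SE = 1/√(n−3) = 1/√280 = 0.059761
z = (z_r − z_0)/SE = (0.590145 − 1.375768) / 0.059761 = -0.785623 / 0.059761 = -13.146

-13.146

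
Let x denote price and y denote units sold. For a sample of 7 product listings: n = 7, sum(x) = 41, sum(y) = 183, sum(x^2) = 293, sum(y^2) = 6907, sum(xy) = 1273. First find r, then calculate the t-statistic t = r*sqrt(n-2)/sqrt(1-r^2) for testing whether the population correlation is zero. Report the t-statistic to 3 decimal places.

1.679

Numerator: nΣxy − (Σx)(Σy) = 7·1273 − (41)(183) = 1408
Denominator: √[(nΣx²−(Σx)²)(nΣy²−(Σy)²)]
  nΣx²−(Σx)² = 7·293 − 1681 = 370;  nΣy²−(Σy)² = 7·6907 − 33489 = 14860
  √(370·14860) = √5498200 = 2344.8241
r = 1408 / 2344.8241 = 0.6005
t = r·√(n−2)/√(1−r²) = 0.6005·√5 / √(1−0.360600) = 1.342759 / 0.799625 = 1.679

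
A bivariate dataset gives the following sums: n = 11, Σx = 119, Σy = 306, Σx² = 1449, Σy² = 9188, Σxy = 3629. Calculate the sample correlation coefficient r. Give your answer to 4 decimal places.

0.9642

S_xy = nΣxy − ΣxΣy = 11·3629 − 119·306 = 39919 − 36414 = 3505
S_xx = nΣx² − (Σx)² = 11·1449 − 119² = 15939 − 14161 = 1778
S_yy = nΣy² − (Σy)² = 11·9188 − 306² = 101068 − 93636 = 7432
r = S_xy / √(S_xx·S_yy) = 3505 / √(1778·7432) = 3505 / √13214096 = 3505 / 3635.1198 = 0.9642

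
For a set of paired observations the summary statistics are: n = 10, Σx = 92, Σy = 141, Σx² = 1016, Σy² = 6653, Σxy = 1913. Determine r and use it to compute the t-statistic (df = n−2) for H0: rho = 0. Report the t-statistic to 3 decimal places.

S_xy = nΣxy − ΣxΣy = 10·1913 − 92·141 = 19130 − 12972 = 6158
S_xx = nΣx² − (Σx)² = 10·1016 − 92² = 10160 − 8464 = 1696
S_yy = nΣy² − (Σy)² = 10·6653 − 141² = 66530 − 19881 = 46649
r = S_xy / √(S_xx·S_yy) = 6158 / √(1696·46649) = 6158 / √79116704 = 6158 / 8894.7571 = 0.6923
t = r·√(n−2)/√(1−r²) = 0.6923·√8 / √(1−0.479279) = 1.958120 / 0.721610 = 2.714

2.714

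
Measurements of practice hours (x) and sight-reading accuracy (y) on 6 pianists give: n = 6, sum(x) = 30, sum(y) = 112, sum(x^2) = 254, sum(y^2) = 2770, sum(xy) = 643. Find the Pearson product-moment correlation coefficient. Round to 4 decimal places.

Numerator: nΣxy − (Σx)(Σy) = 6·643 − (30)(112) = 498
Denominator: √[(nΣx²−(Σx)²)(nΣy²−(Σy)²)]
  nΣx²−(Σx)² = 6·254 − 900 = 624;  nΣy²−(Σy)² = 6·2770 − 12544 = 4076
  √(624·4076) = √2543424 = 1594.8116
r = 498 / 1594.8116 = 0.3123

0.3123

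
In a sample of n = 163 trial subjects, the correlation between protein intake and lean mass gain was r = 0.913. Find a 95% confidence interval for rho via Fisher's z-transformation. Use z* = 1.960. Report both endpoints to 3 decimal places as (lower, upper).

Fisher z: z_r = atanh(r) = ½·ln((1+0.913)/(1−0.913)) = 1.545260
SE(z) = 1/√(n−3) = 1/√160 = 0.079057
95% ⇒ z* = 1.960; margin = 1.960·0.079057 = 0.154952
CI on z-scale: (1.390308, 1.700212)
Back-transform: tanh(1.390308) = 0.883239, tanh(1.700212) = 0.935436

(0.883, 0.935)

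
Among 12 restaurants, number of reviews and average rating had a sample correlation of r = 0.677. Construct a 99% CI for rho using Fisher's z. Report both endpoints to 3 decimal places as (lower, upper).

Fisher z: z_r = atanh(r) = ½·ln((1+0.677)/(1−0.677)) = 0.823555
SE(z) = 1/√(n−3) = 1/√9 = 0.333333
99% ⇒ z* = 2.576; margin = 2.576·0.333333 = 0.858666
CI on z-scale: (-0.035111, 1.682221)
Back-transform: tanh(-0.035111) = -0.035097, tanh(1.682221) = 0.933149

(-0.035, 0.933)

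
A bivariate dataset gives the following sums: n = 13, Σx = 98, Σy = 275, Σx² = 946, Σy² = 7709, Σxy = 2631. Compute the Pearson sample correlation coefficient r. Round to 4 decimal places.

Numerator: nΣxy − (Σx)(Σy) = 13·2631 − (98)(275) = 7253
Denominator: √[(nΣx²−(Σx)²)(nΣy²−(Σy)²)]
  nΣx²−(Σx)² = 13·946 − 9604 = 2694;  nΣy²−(Σy)² = 13·7709 − 75625 = 24592
  √(2694·24592) = √66250848 = 8139.4624
r = 7253 / 8139.4624 = 0.8911

0.8911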